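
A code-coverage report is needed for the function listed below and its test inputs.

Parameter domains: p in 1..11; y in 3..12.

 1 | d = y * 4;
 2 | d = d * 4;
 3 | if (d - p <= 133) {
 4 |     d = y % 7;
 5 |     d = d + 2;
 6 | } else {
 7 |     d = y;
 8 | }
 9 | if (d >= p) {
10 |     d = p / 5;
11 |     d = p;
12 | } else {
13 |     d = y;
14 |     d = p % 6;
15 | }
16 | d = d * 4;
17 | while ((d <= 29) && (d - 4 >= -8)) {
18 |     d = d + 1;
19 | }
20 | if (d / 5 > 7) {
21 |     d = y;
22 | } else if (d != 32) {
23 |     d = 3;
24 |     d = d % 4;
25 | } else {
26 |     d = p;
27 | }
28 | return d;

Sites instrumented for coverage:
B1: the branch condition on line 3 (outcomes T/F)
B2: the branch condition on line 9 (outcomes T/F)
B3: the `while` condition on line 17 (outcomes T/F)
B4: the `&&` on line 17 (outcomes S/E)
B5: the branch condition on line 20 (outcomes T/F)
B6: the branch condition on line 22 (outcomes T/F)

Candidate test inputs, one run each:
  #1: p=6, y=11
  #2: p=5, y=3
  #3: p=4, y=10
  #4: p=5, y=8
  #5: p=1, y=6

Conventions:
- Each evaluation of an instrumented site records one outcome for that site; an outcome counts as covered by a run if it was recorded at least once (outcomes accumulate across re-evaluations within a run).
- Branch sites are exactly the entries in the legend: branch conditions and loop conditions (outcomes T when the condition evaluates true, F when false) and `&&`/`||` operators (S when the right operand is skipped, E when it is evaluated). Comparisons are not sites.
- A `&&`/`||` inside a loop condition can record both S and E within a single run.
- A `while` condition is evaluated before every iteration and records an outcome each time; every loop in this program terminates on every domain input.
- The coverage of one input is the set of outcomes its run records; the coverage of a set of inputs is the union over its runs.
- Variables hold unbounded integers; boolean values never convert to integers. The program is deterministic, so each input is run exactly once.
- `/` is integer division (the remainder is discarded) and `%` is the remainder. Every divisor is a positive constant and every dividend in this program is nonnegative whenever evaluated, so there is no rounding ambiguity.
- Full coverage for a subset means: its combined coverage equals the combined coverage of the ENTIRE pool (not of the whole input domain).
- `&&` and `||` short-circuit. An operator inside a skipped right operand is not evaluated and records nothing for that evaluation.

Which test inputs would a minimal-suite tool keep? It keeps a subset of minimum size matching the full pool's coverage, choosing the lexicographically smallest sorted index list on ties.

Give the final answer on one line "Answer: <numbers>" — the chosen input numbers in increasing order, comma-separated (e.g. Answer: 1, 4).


#1 (p=6, y=11) -> covered: B1=F, B2=T, B3=T, B3=F, B4=S, B4=E, B5=F, B6=T
#2 (p=5, y=3) -> covered: B1=T, B2=T, B3=T, B3=F, B4=S, B4=E, B5=F, B6=T
#3 (p=4, y=10) -> covered: B1=F, B2=T, B3=T, B3=F, B4=S, B4=E, B5=F, B6=T
#4 (p=5, y=8) -> covered: B1=T, B2=F, B3=T, B3=F, B4=S, B4=E, B5=F, B6=T
#5 (p=1, y=6) -> covered: B1=T, B2=T, B3=T, B3=F, B4=S, B4=E, B5=F, B6=T
pool-wide coverage (10 outcomes): B1=T, B1=F, B2=T, B2=F, B3=T, B3=F, B4=S, B4=E, B5=F, B6=T
checked all size-1 subsets: none covers 10 outcomes (max 8/10)
at size 2, {1, 4} reaches all 10 outcomes; every lexicographically earlier size-2 subset fails
Answer: 1, 4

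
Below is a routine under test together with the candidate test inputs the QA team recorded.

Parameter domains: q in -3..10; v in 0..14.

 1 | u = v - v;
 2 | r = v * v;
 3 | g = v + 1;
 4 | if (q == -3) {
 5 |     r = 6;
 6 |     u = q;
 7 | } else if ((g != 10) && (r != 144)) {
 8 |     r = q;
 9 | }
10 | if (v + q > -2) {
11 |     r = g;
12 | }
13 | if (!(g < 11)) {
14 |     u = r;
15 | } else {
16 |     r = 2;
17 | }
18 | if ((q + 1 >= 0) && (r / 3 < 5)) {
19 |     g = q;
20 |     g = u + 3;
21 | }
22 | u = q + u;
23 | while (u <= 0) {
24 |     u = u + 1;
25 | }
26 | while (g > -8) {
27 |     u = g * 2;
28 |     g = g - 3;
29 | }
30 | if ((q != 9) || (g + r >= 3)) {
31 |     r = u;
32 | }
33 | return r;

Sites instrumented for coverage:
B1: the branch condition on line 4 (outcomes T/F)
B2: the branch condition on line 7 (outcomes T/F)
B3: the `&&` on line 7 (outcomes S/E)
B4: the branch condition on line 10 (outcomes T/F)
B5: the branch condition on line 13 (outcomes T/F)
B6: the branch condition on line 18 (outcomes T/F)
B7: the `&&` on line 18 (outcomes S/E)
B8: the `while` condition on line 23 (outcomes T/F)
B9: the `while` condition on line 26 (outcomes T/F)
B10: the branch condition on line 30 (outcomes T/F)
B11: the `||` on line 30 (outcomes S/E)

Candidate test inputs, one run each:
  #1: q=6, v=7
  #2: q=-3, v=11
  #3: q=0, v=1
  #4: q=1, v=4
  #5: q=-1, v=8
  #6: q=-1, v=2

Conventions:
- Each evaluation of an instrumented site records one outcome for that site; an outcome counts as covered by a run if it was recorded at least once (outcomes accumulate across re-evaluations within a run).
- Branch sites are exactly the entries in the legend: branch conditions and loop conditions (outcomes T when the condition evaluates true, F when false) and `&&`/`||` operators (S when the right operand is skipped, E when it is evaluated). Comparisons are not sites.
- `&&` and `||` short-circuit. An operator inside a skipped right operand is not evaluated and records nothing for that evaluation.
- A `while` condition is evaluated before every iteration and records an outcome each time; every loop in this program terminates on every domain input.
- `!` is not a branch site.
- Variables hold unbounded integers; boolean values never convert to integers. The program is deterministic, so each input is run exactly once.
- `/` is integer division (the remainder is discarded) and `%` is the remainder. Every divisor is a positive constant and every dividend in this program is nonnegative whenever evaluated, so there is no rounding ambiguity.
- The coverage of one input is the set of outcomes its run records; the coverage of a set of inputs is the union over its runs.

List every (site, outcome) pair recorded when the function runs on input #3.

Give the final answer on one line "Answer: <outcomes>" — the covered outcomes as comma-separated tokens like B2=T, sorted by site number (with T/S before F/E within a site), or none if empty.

Running input #3 (q=0, v=1), event by event:
  B1->F, B3->E, B2->T, B4->T, B5->F, B7->E, B6->T, B8->T, B8->F, B9->T
  B9->T, B9->T, B9->T, B9->F, B11->S, B10->T
collecting distinct outcomes: B1=F, B2=T, B3=E, B4=T, B5=F, B6=T, B7=E, B8=T, B8=F, B9=T, B9=F, B10=T, B11=S

Answer: B1=F, B2=T, B3=E, B4=T, B5=F, B6=T, B7=E, B8=T, B8=F, B9=T, B9=F, B10=T, B11=S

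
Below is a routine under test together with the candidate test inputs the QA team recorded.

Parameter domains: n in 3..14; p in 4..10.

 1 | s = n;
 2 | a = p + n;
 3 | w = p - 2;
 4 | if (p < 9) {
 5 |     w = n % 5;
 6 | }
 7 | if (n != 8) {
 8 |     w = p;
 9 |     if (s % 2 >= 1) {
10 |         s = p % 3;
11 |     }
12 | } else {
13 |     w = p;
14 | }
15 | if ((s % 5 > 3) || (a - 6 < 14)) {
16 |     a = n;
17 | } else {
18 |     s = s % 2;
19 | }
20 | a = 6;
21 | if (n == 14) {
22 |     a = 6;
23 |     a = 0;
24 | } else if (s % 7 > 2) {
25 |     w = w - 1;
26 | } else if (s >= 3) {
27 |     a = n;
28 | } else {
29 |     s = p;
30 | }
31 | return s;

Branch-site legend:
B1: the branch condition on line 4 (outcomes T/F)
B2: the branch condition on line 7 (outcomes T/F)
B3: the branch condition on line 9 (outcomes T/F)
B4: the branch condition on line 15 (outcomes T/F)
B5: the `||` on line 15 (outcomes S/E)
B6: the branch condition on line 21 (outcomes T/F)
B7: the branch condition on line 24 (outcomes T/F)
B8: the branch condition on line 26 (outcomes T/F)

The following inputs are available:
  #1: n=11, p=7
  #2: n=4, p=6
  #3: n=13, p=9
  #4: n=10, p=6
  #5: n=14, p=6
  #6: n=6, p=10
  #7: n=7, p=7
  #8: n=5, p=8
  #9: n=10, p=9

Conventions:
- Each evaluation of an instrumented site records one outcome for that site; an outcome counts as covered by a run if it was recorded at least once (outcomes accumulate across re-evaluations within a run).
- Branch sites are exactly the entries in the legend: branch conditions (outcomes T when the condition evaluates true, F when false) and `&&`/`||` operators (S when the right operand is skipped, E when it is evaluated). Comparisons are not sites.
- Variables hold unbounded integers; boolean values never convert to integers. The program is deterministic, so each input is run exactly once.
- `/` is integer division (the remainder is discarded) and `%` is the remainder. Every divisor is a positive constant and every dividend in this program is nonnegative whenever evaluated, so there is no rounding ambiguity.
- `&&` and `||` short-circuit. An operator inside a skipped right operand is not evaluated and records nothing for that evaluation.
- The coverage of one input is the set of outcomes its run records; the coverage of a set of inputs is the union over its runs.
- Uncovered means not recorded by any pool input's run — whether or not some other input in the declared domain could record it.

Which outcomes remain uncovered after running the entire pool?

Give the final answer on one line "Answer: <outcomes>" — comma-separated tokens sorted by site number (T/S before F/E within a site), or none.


input #1 (n=11, p=7): covers B1=T, B2=T, B3=T, B4=T, B5=E, B6=F, B7=F, B8=F
input #2 (n=4, p=6): covers B1=T, B2=T, B3=F, B4=T, B5=S, B6=F, B7=T
input #3 (n=13, p=9): covers B1=F, B2=T, B3=T, B4=F, B5=E, B6=F, B7=F, B8=F
input #4 (n=10, p=6): covers B1=T, B2=T, B3=F, B4=T, B5=E, B6=F, B7=T
input #5 (n=14, p=6): covers B1=T, B2=T, B3=F, B4=T, B5=S, B6=T
input #6 (n=6, p=10): covers B1=F, B2=T, B3=F, B4=T, B5=E, B6=F, B7=T
input #7 (n=7, p=7): covers B1=T, B2=T, B3=T, B4=T, B5=E, B6=F, B7=F, B8=F
input #8 (n=5, p=8): covers B1=T, B2=T, B3=T, B4=T, B5=E, B6=F, B7=F, B8=F
input #9 (n=10, p=9): covers B1=F, B2=T, B3=F, B4=T, B5=E, B6=F, B7=T
union over the pool: B1=T, B1=F, B2=T, B3=T, B3=F, B4=T, B4=F, B5=S, B5=E, B6=T, B6=F, B7=T, B7=F, B8=F
uncovered (2 of 16): B2=F, B8=T
Answer: B2=F, B8=T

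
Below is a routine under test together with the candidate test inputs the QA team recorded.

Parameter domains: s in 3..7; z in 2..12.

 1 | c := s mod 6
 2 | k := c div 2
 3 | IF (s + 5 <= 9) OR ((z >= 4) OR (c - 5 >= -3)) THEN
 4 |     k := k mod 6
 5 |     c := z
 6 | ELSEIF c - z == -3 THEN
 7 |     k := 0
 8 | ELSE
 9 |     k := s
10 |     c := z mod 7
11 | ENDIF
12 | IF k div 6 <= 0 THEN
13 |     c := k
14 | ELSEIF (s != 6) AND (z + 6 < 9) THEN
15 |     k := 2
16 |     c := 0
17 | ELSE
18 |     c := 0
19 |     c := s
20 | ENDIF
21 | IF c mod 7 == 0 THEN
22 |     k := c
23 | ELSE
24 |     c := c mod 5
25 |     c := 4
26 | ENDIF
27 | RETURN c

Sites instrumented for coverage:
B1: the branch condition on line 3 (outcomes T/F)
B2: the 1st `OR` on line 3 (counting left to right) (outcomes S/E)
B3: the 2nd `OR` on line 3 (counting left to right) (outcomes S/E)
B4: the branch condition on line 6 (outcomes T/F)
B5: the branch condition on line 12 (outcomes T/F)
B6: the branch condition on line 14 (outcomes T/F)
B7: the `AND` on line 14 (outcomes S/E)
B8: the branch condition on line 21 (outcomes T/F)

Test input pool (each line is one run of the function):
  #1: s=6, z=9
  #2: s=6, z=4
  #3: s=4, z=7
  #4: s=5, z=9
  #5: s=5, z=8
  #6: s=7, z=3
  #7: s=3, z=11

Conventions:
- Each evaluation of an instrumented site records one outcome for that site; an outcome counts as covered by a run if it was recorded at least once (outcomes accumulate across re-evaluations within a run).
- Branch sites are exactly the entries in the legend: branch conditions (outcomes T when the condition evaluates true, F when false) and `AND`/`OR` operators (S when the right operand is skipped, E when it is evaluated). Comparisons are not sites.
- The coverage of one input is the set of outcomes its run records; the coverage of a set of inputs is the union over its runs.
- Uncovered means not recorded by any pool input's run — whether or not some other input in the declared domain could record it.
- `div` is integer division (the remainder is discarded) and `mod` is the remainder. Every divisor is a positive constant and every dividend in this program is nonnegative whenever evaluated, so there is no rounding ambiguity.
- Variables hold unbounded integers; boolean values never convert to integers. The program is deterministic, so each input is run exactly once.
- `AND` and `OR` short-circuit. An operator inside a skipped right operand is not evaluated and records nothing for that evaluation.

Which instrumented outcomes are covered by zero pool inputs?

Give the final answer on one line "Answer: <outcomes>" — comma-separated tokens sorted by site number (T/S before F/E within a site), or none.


test 1 (s=6, z=9) hits B1=T, B2=E, B3=S, B5=T, B8=T
test 2 (s=6, z=4) hits B1=T, B2=E, B3=S, B5=T, B8=T
test 3 (s=4, z=7) hits B1=T, B2=S, B5=T, B8=F
test 4 (s=5, z=9) hits B1=T, B2=E, B3=S, B5=T, B8=F
test 5 (s=5, z=8) hits B1=T, B2=E, B3=S, B5=T, B8=F
test 6 (s=7, z=3) hits B1=F, B2=E, B3=E, B4=F, B5=F, B6=F, B7=E, B8=T
test 7 (s=3, z=11) hits B1=T, B2=S, B5=T, B8=F
union over the pool: B1=T, B1=F, B2=S, B2=E, B3=S, B3=E, B4=F, B5=T, B5=F, B6=F, B7=E, B8=T, B8=F
uncovered (3 of 16): B4=T, B6=T, B7=S
Answer: B4=T, B6=T, B7=S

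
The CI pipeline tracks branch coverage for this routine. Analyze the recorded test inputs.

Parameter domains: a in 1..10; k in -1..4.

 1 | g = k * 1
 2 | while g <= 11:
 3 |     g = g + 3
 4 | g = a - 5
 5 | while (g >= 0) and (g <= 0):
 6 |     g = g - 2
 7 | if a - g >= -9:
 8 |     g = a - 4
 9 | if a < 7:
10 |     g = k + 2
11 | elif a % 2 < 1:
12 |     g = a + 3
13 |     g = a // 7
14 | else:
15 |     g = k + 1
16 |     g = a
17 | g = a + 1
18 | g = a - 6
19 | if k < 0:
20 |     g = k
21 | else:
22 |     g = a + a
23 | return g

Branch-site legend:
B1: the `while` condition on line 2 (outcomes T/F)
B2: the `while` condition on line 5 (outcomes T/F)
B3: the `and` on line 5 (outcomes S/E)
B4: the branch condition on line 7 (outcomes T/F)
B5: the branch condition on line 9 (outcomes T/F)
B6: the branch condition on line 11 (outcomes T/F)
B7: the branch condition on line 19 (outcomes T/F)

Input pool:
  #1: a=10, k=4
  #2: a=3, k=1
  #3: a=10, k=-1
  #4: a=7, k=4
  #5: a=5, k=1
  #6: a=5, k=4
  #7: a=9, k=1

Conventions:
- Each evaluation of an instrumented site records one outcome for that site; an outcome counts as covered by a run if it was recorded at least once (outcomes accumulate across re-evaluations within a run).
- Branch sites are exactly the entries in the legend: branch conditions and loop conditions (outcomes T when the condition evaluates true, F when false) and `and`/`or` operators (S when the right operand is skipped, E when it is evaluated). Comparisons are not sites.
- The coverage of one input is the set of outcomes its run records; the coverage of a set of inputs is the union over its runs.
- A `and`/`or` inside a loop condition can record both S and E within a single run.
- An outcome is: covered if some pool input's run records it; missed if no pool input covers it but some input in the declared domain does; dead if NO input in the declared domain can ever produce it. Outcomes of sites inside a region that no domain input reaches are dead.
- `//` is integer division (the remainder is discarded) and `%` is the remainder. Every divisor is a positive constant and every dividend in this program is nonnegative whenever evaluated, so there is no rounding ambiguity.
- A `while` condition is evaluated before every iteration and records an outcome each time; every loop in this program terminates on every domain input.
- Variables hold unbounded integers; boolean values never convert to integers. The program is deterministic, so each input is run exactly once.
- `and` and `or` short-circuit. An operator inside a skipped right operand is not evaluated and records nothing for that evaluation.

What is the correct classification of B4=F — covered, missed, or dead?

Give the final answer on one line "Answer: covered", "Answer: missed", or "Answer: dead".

no pool input records B4=F
checking all 60 inputs in the declared domain: B4=F is never recorded -> dead

Answer: dead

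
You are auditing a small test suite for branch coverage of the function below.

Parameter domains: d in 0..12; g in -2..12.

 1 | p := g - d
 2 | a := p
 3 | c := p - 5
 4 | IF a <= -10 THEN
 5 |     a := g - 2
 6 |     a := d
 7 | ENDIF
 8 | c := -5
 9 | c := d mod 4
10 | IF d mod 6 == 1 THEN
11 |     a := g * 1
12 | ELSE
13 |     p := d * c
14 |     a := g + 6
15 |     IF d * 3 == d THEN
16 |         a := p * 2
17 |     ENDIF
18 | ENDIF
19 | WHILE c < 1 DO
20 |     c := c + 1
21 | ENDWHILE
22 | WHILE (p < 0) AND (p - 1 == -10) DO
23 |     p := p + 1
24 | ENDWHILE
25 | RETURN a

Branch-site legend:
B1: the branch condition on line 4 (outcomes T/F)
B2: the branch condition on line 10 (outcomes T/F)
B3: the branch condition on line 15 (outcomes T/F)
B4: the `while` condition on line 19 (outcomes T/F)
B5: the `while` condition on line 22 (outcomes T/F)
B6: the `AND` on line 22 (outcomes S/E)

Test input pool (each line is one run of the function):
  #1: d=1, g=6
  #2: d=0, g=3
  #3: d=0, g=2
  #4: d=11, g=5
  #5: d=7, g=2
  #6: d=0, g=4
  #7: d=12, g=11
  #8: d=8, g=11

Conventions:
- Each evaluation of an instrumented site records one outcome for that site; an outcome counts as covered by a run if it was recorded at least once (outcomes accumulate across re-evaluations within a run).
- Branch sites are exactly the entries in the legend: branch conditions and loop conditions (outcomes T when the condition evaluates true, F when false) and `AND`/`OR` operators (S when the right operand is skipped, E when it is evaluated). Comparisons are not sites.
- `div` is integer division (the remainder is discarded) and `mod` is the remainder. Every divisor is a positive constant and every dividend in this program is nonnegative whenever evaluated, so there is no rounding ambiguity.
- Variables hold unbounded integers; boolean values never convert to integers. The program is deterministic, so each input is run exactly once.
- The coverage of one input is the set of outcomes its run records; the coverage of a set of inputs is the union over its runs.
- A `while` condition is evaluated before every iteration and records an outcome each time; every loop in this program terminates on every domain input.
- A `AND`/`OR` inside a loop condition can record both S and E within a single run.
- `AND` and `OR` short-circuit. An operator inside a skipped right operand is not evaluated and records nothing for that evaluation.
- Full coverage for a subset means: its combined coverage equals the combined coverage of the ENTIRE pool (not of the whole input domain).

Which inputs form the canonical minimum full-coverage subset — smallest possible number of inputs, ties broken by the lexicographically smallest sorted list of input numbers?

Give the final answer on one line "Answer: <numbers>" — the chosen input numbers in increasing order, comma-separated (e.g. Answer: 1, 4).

test 1 (d=1, g=6) fires B1->F, B2->T, B4->F, B6->S, B5->F; hits B1=F, B2=T, B4=F, B5=F, B6=S
test 2 (d=0, g=3) fires B1->F, B2->F, B3->T, B4->T, B4->F, B6->S, B5->F; hits B1=F, B2=F, B3=T, B4=T, B4=F, B5=F, B6=S
test 3 (d=0, g=2) fires B1->F, B2->F, B3->T, B4->T, B4->F, B6->S, B5->F; hits B1=F, B2=F, B3=T, B4=T, B4=F, B5=F, B6=S
test 4 (d=11, g=5) fires B1->F, B2->F, B3->F, B4->F, B6->S, B5->F; hits B1=F, B2=F, B3=F, B4=F, B5=F, B6=S
test 5 (d=7, g=2) fires B1->F, B2->T, B4->F, B6->E, B5->F; hits B1=F, B2=T, B4=F, B5=F, B6=E
test 6 (d=0, g=4) fires B1->F, B2->F, B3->T, B4->T, B4->F, B6->S, B5->F; hits B1=F, B2=F, B3=T, B4=T, B4=F, B5=F, B6=S
test 7 (d=12, g=11) fires B1->F, B2->F, B3->F, B4->T, B4->F, B6->S, B5->F; hits B1=F, B2=F, B3=F, B4=T, B4=F, B5=F, B6=S
test 8 (d=8, g=11) fires B1->F, B2->F, B3->F, B4->T, B4->F, B6->S, B5->F; hits B1=F, B2=F, B3=F, B4=T, B4=F, B5=F, B6=S
the full pool covers 10 outcomes: B1=F, B2=T, B2=F, B3=T, B3=F, B4=T, B4=F, B5=F, B6=S, B6=E
size 1 is not enough: best union over all size-1 subsets is 7/10
size 2 is not enough: best union over all size-2 subsets is 9/10
inputs {2, 4, 5} (size 3) cover everything; no size-3 subset with a lexicographically smaller index list covers all 10

Answer: 2, 4, 5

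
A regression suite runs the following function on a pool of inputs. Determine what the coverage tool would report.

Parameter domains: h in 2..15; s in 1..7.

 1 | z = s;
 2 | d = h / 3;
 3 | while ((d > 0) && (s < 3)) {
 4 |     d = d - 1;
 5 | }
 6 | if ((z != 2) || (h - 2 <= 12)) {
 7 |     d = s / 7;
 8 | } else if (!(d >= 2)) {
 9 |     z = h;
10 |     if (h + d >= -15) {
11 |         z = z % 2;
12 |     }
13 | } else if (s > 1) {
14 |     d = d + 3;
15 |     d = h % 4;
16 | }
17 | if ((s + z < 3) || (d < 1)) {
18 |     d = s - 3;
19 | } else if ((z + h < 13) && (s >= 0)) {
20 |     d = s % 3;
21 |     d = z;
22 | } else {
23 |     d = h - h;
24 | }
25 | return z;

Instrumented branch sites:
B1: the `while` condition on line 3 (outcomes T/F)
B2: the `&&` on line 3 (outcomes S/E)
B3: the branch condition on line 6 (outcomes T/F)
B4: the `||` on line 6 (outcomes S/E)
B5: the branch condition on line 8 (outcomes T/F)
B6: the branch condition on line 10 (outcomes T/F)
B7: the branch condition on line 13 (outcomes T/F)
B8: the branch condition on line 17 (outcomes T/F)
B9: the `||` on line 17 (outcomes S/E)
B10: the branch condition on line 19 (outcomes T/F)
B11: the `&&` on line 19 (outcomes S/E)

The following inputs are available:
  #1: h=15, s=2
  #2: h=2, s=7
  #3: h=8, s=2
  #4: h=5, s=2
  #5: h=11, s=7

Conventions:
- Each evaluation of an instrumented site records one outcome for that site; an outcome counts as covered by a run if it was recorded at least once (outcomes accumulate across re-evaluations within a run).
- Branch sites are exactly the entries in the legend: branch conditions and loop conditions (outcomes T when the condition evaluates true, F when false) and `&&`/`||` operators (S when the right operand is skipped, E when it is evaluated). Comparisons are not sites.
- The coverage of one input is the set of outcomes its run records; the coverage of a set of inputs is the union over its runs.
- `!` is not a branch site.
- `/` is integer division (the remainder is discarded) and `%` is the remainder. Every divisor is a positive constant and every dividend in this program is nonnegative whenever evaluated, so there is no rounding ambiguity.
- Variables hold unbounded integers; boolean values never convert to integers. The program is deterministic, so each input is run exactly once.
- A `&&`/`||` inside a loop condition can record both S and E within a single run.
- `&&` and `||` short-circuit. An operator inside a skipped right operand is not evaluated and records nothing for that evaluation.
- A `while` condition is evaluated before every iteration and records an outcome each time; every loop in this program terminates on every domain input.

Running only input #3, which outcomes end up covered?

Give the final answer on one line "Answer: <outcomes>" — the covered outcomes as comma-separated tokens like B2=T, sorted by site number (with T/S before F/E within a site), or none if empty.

Simulating input #3 (h=8, s=2) step by step:
  B2->E, B1->T, B2->E, B1->T, B2->S, B1->F, B4->E, B3->T, B9->E, B8->T
deduplicating events, the covered set is: B1=T, B1=F, B2=S, B2=E, B3=T, B4=E, B8=T, B9=E

Answer: B1=T, B1=F, B2=S, B2=E, B3=T, B4=E, B8=T, B9=E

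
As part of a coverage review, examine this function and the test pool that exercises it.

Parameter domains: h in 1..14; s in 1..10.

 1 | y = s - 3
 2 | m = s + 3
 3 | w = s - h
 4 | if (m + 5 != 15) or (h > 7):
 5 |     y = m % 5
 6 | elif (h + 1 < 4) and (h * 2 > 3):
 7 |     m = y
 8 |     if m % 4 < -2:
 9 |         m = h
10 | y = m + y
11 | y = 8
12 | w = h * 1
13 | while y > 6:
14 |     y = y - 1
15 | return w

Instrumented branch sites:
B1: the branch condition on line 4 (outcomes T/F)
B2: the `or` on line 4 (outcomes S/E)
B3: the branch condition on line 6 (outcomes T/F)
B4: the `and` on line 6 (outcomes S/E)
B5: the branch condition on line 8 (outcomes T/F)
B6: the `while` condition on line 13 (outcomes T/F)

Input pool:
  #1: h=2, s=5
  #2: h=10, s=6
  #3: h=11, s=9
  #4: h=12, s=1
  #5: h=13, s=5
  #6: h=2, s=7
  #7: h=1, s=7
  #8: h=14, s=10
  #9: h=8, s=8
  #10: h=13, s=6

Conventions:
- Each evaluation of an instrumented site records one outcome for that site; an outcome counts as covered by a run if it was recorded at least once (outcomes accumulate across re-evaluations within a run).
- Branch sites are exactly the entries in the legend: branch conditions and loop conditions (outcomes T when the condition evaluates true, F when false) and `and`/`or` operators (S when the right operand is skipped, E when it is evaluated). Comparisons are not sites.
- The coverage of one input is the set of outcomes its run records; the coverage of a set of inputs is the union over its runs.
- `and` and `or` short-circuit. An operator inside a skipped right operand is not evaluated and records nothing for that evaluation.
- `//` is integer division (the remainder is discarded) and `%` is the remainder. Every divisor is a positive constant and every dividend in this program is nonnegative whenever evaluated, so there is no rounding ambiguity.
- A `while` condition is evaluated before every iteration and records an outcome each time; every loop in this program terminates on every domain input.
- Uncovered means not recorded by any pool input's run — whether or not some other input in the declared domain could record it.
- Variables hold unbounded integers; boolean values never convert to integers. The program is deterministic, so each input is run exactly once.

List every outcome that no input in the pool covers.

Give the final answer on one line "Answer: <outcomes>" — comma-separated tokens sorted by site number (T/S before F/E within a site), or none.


run #1 (h=2, s=5) records B1=T, B2=S, B6=T, B6=F
run #2 (h=10, s=6) records B1=T, B2=S, B6=T, B6=F
run #3 (h=11, s=9) records B1=T, B2=S, B6=T, B6=F
run #4 (h=12, s=1) records B1=T, B2=S, B6=T, B6=F
run #5 (h=13, s=5) records B1=T, B2=S, B6=T, B6=F
run #6 (h=2, s=7) records B1=F, B2=E, B3=T, B4=E, B5=F, B6=T, B6=F
run #7 (h=1, s=7) records B1=F, B2=E, B3=F, B4=E, B6=T, B6=F
run #8 (h=14, s=10) records B1=T, B2=S, B6=T, B6=F
run #9 (h=8, s=8) records B1=T, B2=S, B6=T, B6=F
run #10 (h=13, s=6) records B1=T, B2=S, B6=T, B6=F
union over the pool: B1=T, B1=F, B2=S, B2=E, B3=T, B3=F, B4=E, B5=F, B6=T, B6=F
uncovered (2 of 12): B4=S, B5=T
Answer: B4=S, B5=T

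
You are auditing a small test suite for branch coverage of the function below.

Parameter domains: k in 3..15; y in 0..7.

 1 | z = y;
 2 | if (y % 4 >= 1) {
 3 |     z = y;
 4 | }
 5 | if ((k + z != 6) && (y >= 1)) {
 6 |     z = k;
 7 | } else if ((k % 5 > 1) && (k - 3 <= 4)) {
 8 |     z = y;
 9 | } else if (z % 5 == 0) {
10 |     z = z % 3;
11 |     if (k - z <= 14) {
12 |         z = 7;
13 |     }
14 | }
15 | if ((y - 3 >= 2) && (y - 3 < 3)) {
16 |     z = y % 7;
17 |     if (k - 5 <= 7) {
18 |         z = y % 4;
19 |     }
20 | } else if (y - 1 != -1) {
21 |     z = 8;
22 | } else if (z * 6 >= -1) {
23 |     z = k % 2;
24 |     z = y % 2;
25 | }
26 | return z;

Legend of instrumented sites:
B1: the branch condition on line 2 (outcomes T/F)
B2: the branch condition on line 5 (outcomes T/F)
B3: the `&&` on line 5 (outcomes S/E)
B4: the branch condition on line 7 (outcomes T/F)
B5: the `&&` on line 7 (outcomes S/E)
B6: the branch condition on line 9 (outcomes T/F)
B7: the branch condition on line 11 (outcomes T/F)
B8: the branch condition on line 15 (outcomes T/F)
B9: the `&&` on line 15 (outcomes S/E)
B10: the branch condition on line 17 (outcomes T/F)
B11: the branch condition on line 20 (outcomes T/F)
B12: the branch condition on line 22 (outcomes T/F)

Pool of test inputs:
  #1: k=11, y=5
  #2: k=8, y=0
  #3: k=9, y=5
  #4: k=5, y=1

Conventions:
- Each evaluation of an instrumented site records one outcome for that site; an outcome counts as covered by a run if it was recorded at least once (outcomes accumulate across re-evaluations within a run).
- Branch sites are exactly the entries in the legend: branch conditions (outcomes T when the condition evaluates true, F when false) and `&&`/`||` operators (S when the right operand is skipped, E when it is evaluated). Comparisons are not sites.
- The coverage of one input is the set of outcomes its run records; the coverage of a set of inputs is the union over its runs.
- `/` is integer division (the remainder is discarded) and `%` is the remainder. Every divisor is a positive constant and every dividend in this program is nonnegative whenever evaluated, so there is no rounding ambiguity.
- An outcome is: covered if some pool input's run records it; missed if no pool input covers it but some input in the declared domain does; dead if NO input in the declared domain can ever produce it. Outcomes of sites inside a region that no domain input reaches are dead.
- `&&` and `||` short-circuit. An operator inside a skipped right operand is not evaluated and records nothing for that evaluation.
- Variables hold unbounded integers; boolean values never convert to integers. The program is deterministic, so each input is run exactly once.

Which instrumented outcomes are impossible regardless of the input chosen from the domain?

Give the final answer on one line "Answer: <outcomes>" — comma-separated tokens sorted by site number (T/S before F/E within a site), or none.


running all 104 domain inputs and tallying outcomes:
  B12=F: never recorded by any domain input -> dead
  reachable outcomes have witnesses, e.g. B1=T (e.g. k=3, y=1), B1=F (e.g. k=3, y=0), B2=T (e.g. k=3, y=1), B2=F (e.g. k=3, y=0)
Answer: B12=F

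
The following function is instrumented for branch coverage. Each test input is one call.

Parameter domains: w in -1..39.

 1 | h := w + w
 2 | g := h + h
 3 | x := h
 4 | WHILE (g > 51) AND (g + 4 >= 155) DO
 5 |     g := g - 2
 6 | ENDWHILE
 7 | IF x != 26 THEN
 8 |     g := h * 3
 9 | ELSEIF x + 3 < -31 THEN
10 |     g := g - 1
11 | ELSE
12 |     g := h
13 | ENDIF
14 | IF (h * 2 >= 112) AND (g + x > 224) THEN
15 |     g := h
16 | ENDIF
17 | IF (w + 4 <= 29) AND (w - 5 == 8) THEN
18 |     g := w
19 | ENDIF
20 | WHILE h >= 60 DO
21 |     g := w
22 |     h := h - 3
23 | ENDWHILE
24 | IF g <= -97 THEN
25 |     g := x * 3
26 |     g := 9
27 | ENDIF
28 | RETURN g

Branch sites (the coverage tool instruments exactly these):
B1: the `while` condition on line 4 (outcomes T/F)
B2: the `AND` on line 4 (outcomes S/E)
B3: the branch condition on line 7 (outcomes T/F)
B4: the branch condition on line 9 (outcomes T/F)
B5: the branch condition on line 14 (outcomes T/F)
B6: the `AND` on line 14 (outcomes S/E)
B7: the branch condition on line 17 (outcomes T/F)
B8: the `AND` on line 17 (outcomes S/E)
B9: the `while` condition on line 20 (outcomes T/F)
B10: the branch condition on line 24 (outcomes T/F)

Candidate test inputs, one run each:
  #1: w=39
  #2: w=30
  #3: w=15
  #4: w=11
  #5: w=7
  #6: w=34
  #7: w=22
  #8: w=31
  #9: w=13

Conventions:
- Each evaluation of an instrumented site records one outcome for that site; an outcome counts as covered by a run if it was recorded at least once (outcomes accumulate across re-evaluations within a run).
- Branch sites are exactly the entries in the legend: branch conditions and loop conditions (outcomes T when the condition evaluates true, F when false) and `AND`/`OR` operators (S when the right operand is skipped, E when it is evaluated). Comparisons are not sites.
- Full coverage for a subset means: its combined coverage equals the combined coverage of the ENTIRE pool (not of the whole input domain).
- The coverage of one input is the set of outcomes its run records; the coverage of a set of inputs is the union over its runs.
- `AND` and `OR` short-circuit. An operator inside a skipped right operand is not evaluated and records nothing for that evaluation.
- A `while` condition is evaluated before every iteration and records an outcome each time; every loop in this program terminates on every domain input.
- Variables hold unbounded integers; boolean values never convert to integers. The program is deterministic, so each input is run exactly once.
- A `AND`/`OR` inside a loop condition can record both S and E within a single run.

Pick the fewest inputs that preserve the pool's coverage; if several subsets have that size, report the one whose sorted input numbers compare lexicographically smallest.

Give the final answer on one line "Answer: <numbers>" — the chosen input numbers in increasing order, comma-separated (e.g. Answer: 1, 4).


test 1 (w=39) fires B2->E, B1->T, B2->E, B1->T, B2->E, B1->T, B2->E, B1->F, B3->T, B6->E, B5->T, B8->S, B7->F, B9->T, ...; hits B1=T, B1=F, B2=E, B3=T, B5=T, B6=E, B7=F, B8=S, B9=T, B9=F, B10=F
test 2 (w=30) fires B2->E, B1->F, B3->T, B6->E, B5->T, B8->S, B7->F, B9->T, B9->F, B10->F; hits B1=F, B2=E, B3=T, B5=T, B6=E, B7=F, B8=S, B9=T, B9=F, B10=F
test 3 (w=15) fires B2->E, B1->F, B3->T, B6->S, B5->F, B8->E, B7->F, B9->F, B10->F; hits B1=F, B2=E, B3=T, B5=F, B6=S, B7=F, B8=E, B9=F, B10=F
test 4 (w=11) fires B2->S, B1->F, B3->T, B6->S, B5->F, B8->E, B7->F, B9->F, B10->F; hits B1=F, B2=S, B3=T, B5=F, B6=S, B7=F, B8=E, B9=F, B10=F
test 5 (w=7) fires B2->S, B1->F, B3->T, B6->S, B5->F, B8->E, B7->F, B9->F, B10->F; hits B1=F, B2=S, B3=T, B5=F, B6=S, B7=F, B8=E, B9=F, B10=F
test 6 (w=34) fires B2->E, B1->F, B3->T, B6->E, B5->T, B8->S, B7->F, B9->T, B9->T, B9->T, B9->F, B10->F; hits B1=F, B2=E, B3=T, B5=T, B6=E, B7=F, B8=S, B9=T, B9=F, B10=F
test 7 (w=22) fires B2->E, B1->F, B3->T, B6->S, B5->F, B8->E, B7->F, B9->F, B10->F; hits B1=F, B2=E, B3=T, B5=F, B6=S, B7=F, B8=E, B9=F, B10=F
test 8 (w=31) fires B2->E, B1->F, B3->T, B6->E, B5->T, B8->S, B7->F, B9->T, B9->F, B10->F; hits B1=F, B2=E, B3=T, B5=T, B6=E, B7=F, B8=S, B9=T, B9=F, B10=F
test 9 (w=13) fires B2->E, B1->F, B3->F, B4->F, B6->S, B5->F, B8->E, B7->T, B9->F, B10->F; hits B1=F, B2=E, B3=F, B4=F, B5=F, B6=S, B7=T, B8=E, B9=F, B10=F
the full pool covers 18 outcomes: B1=T, B1=F, B2=S, B2=E, B3=T, B3=F, B4=F, B5=T, B5=F, B6=S, B6=E, B7=T, B7=F, B8=S, B8=E, B9=T, B9=F, B10=F
no size-1 subset reaches all 18 outcomes (best union: 11/18)
no size-2 subset reaches all 18 outcomes (best union: 17/18)
size 3: inputs {1, 4, 9} cover all 18 outcomes, and no lexicographically smaller subset of this size does
Answer: 1, 4, 9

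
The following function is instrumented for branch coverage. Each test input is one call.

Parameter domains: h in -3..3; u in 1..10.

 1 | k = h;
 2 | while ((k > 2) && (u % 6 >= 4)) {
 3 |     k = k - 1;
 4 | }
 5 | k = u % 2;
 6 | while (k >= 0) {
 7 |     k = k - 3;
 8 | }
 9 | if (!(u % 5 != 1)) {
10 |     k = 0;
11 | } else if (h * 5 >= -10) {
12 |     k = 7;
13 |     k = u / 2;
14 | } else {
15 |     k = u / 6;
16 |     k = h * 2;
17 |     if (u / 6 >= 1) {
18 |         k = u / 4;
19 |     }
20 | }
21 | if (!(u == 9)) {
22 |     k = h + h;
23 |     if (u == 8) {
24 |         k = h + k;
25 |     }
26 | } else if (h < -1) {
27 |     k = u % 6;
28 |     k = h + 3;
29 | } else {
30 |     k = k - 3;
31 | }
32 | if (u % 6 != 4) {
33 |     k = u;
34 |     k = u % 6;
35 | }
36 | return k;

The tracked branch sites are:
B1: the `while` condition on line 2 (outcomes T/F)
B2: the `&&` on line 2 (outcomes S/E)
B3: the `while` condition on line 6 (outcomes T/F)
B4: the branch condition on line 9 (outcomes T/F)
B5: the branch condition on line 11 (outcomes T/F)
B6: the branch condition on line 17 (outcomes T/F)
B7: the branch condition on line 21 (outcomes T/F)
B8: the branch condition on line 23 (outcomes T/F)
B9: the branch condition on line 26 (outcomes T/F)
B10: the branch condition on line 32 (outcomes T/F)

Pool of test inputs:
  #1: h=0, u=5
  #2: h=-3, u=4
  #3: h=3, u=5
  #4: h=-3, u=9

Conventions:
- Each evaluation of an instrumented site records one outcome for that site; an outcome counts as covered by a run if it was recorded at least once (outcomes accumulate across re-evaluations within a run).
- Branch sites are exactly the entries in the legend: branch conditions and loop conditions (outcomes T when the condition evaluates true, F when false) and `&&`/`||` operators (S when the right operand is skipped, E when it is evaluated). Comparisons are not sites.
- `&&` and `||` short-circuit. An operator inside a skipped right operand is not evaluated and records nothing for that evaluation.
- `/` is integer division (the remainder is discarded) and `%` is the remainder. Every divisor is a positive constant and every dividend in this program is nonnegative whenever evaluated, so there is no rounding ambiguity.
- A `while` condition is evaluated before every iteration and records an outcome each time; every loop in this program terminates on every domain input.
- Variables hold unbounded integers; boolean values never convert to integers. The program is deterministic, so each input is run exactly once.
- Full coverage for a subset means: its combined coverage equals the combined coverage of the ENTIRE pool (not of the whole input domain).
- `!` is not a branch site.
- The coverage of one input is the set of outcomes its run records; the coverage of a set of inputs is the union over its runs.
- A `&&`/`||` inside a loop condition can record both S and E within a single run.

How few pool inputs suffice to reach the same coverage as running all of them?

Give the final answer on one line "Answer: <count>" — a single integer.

input #1, h=0, u=5: events B2->S, B1->F, B3->T, B3->F, B4->F, B5->T, B7->T, B8->F, B10->T; outcomes B1=F, B2=S, B3=T, B3=F, B4=F, B5=T, B7=T, B8=F, B10=T
input #2, h=-3, u=4: events B2->S, B1->F, B3->T, B3->F, B4->F, B5->F, B6->F, B7->T, B8->F, B10->F; outcomes B1=F, B2=S, B3=T, B3=F, B4=F, B5=F, B6=F, B7=T, B8=F, B10=F
input #3, h=3, u=5: events B2->E, B1->T, B2->S, B1->F, B3->T, B3->F, B4->F, B5->T, B7->T, B8->F, B10->T; outcomes B1=T, B1=F, B2=S, B2=E, B3=T, B3=F, B4=F, B5=T, B7=T, B8=F, B10=T
input #4, h=-3, u=9: events B2->S, B1->F, B3->T, B3->F, B4->F, B5->F, B6->T, B7->F, B9->T, B10->T; outcomes B1=F, B2=S, B3=T, B3=F, B4=F, B5=F, B6=T, B7=F, B9=T, B10=T
together the pool reaches 17 outcomes: B1=T, B1=F, B2=S, B2=E, B3=T, B3=F, B4=F, B5=T, B5=F, B6=T, B6=F, B7=T, B7=F, B8=F, B9=T, B10=T, B10=F
every size-1 subset falls short of the 17 outcomes (best: 11/17)
every size-2 subset falls short of the 17 outcomes (best: 15/17)
the canonical winner is {2, 3, 4}: size 3, full 17-outcome coverage, earliest index list among size-3 covers

Answer: 3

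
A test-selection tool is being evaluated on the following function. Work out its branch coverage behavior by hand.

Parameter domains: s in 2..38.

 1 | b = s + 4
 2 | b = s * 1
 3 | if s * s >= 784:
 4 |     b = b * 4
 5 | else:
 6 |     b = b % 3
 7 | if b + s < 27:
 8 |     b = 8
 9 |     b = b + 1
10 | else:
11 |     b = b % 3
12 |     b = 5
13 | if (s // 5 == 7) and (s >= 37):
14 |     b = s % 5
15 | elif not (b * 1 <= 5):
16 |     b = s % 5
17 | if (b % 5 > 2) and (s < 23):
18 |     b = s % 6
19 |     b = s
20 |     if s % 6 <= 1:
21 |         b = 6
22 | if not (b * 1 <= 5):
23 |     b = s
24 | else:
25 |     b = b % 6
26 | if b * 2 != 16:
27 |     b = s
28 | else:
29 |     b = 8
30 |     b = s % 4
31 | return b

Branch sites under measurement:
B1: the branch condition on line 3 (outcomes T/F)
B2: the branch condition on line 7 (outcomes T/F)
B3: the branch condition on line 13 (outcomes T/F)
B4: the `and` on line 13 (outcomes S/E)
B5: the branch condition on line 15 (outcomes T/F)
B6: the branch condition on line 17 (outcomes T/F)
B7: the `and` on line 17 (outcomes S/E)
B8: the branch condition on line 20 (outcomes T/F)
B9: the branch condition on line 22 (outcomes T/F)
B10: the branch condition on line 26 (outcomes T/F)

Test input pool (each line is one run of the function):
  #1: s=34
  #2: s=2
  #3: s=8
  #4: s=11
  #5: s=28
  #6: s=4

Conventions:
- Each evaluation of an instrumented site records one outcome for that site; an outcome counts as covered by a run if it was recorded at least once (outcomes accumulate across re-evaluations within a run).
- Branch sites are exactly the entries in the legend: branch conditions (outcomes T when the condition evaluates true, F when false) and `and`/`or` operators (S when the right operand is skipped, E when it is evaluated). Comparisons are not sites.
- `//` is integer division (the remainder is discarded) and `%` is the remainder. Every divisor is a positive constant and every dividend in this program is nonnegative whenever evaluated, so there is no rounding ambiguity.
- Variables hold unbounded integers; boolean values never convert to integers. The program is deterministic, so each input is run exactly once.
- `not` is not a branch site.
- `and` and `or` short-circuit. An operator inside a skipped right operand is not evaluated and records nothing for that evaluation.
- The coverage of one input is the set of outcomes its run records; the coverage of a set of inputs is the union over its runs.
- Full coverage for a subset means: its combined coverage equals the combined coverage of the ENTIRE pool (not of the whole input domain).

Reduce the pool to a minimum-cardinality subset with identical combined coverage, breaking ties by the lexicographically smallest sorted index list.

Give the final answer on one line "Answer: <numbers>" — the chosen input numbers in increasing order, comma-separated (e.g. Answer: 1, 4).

test 1 (s=34) fires B1->T, B2->F, B4->S, B3->F, B5->F, B7->S, B6->F, B9->F, B10->T; hits B1=T, B2=F, B3=F, B4=S, B5=F, B6=F, B7=S, B9=F, B10=T
test 2 (s=2) fires B1->F, B2->T, B4->S, B3->F, B5->T, B7->S, B6->F, B9->F, B10->T; hits B1=F, B2=T, B3=F, B4=S, B5=T, B6=F, B7=S, B9=F, B10=T
test 3 (s=8) fires B1->F, B2->T, B4->S, B3->F, B5->T, B7->E, B6->T, B8->F, B9->T, B10->F; hits B1=F, B2=T, B3=F, B4=S, B5=T, B6=T, B7=E, B8=F, B9=T, B10=F
test 4 (s=11) fires B1->F, B2->T, B4->S, B3->F, B5->T, B7->S, B6->F, B9->F, B10->T; hits B1=F, B2=T, B3=F, B4=S, B5=T, B6=F, B7=S, B9=F, B10=T
test 5 (s=28) fires B1->T, B2->F, B4->S, B3->F, B5->F, B7->S, B6->F, B9->F, B10->T; hits B1=T, B2=F, B3=F, B4=S, B5=F, B6=F, B7=S, B9=F, B10=T
test 6 (s=4) fires B1->F, B2->T, B4->S, B3->F, B5->T, B7->E, B6->T, B8->F, B9->F, B10->T; hits B1=F, B2=T, B3=F, B4=S, B5=T, B6=T, B7=E, B8=F, B9=F, B10=T
union over all inputs: B1=T, B1=F, B2=T, B2=F, B3=F, B4=S, B5=T, B5=F, B6=T, B6=F, B7=S, B7=E, B8=F, B9=T, B9=F, B10=T, B10=F (17 outcomes)
checked all size-1 subsets: none covers 17 outcomes (max 10/17)
size 2: inputs {1, 3} cover all 17 outcomes, and no lexicographically smaller subset of this size does

Answer: 1, 3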